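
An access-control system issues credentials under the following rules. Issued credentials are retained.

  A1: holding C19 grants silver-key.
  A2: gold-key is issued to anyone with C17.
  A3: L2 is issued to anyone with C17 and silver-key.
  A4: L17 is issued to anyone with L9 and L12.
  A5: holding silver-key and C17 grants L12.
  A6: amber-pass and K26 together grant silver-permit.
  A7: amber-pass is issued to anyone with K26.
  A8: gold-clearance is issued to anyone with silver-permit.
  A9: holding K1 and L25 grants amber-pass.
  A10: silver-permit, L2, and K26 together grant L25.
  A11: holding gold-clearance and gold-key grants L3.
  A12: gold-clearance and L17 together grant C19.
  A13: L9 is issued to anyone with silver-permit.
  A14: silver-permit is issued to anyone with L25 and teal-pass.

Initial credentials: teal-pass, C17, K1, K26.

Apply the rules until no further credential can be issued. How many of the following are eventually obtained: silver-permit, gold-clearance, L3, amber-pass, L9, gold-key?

Holding C17 grants gold-key (A2).
Holding K26 grants amber-pass (A7).
Holding amber-pass and K26 grants silver-permit (A6).
Holding silver-permit grants gold-clearance (A8).
Holding silver-permit grants L9 (A13).
Holding gold-clearance and gold-key grants L3 (A11).
silver-permit: reached.
gold-clearance: reached.
L3: reached.
amber-pass: reached.
L9: reached.
gold-key: reached.
All 6 are reached.

6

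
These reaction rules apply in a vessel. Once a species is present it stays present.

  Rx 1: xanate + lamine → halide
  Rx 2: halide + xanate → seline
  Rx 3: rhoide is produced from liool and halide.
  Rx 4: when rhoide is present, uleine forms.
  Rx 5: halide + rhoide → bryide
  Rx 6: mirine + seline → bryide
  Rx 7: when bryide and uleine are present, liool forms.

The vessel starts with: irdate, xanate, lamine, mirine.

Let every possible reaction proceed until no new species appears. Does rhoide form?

No

rhoide would need liool and halide (Rx 3), but liool never forms.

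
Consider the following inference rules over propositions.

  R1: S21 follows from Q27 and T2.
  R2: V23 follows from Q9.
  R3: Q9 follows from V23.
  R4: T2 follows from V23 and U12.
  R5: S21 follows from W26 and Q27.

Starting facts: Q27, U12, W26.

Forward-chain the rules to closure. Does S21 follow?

Yes

From W26 and Q27, R5 gives S21.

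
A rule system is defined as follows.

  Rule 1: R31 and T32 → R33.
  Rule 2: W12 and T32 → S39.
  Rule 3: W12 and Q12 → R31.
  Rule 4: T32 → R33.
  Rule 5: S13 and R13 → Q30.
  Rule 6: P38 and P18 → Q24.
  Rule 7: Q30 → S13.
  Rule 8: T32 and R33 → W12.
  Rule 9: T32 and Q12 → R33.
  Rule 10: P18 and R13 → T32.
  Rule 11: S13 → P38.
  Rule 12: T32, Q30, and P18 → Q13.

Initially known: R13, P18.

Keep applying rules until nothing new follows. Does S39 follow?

From P18 and R13, Rule 10 gives T32.
T32 holds, so R33 follows (Rule 4).
From T32 and R33, Rule 8 gives W12.
W12 and T32 hold, so S39 follows (Rule 2).

Yes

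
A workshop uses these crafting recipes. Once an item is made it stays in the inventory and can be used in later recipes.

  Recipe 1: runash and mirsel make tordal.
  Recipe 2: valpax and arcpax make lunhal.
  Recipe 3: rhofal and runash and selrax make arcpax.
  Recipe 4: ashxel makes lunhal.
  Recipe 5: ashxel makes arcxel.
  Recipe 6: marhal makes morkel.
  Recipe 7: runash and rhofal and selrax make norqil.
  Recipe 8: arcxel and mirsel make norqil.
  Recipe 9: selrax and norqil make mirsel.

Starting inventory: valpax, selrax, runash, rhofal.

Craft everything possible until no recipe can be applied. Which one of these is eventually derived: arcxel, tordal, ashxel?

tordal

runash and rhofal and selrax → norqil (Recipe 7).
Using Recipe 9, selrax and norqil make mirsel.
runash and mirsel → tordal (Recipe 1).
arcxel would need ashxel (Recipe 5), but ashxel is never obtained. No rule produces ashxel, and it is not given.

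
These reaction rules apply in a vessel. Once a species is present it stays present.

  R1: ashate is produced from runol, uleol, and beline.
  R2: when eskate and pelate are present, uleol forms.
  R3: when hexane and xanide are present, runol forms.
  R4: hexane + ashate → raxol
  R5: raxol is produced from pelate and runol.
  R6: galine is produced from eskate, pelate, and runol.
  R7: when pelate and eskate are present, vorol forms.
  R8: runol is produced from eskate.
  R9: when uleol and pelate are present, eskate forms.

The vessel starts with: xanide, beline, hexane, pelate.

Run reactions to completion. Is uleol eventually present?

uleol would need eskate and pelate (R2), but eskate never forms.

No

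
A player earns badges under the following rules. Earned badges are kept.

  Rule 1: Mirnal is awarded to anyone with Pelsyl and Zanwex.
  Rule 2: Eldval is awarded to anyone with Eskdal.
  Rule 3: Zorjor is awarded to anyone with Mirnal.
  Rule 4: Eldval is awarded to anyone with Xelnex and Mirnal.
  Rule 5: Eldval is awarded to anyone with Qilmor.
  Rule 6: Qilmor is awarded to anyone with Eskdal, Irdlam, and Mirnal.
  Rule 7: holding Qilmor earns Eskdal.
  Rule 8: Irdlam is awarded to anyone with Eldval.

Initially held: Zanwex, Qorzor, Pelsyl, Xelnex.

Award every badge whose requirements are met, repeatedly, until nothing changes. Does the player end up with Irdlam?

Yes

With Pelsyl and Zanwex, Mirnal is earned (Rule 1).
With Xelnex and Mirnal, Eldval is earned (Rule 4).
With Eldval, Irdlam is earned (Rule 8).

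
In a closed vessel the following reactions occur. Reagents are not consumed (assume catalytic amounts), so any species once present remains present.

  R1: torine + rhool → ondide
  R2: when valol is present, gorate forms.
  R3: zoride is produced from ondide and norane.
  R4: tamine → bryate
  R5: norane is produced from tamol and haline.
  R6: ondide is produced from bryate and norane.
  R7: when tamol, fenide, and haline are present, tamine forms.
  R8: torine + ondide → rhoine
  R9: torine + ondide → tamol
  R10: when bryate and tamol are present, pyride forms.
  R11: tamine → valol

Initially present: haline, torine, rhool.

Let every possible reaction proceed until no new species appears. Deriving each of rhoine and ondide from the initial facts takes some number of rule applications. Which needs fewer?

ondide: torine and rhool present → ondide forms (R1). [1 rule application]
rhoine: torine and rhool present → ondide forms (R1). torine and ondide present → rhoine forms (R8). [2 rule applications]
ondide needs fewer.

ondide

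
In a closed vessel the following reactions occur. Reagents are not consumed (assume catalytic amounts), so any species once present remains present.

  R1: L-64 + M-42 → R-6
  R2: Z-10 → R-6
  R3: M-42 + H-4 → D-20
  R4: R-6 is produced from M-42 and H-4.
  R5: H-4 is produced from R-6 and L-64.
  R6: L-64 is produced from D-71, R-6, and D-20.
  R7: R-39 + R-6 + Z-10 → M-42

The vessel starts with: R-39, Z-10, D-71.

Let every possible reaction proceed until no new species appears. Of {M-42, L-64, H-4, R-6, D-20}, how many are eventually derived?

Z-10 present → R-6 forms (R2).
R-39, R-6, and Z-10 present → M-42 forms (R7).
M-42: reached.
L-64 would need D-71, R-6, and D-20 (R6), but D-20 never forms.
H-4 would need R-6 and L-64 (R5), but L-64 never forms.
R-6: reached.
D-20 would need M-42 and H-4 (R3), but H-4 never forms.
Reached: M-42 and R-6 — 2 of the 5.

2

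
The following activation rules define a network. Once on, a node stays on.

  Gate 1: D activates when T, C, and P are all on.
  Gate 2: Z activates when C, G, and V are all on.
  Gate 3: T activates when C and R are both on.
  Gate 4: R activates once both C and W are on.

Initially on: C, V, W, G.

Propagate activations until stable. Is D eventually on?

D would need T, C, and P (Gate 1), but P never turns on.

No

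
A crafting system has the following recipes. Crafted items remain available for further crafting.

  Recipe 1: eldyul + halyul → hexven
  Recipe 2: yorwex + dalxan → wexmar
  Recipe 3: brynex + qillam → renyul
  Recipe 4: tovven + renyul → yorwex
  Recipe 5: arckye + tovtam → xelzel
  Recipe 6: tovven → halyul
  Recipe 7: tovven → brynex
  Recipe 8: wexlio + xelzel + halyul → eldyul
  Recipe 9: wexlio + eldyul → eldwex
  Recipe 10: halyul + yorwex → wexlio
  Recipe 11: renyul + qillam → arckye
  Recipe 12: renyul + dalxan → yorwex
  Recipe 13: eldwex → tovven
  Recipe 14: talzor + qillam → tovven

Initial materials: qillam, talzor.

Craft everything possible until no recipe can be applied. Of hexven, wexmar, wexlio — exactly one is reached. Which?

Using Recipe 14, talzor and qillam make tovven.
Using Recipe 6, tovven makes halyul.
tovven → brynex (Recipe 7).
Using Recipe 3, brynex and qillam make renyul.
tovven + renyul → yorwex (Recipe 4).
halyul + yorwex → wexlio (Recipe 10).
hexven would need eldyul and halyul (Recipe 1), but eldyul is never obtained. wexmar would need yorwex and dalxan (Recipe 2), but dalxan is never obtained.

wexlio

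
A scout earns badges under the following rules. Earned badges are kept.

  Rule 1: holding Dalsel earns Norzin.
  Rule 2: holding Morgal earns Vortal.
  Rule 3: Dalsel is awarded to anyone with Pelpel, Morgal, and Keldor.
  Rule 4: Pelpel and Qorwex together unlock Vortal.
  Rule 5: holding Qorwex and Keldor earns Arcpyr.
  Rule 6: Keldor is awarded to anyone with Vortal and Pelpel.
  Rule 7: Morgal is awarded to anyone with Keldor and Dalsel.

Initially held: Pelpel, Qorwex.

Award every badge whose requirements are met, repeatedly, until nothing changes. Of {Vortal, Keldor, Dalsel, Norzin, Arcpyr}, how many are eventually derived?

With Pelpel and Qorwex, Vortal is earned (Rule 4).
With Vortal and Pelpel, Keldor is earned (Rule 6).
With Qorwex and Keldor, Arcpyr is earned (Rule 5).
Vortal: reached.
Keldor: reached.
Dalsel would need Pelpel, Morgal, and Keldor (Rule 3), but Morgal is never earned.
Norzin would need Dalsel (Rule 1), but Dalsel is never earned.
Arcpyr: reached.
Reached: Vortal, Keldor, and Arcpyr — 3 of the 5.

3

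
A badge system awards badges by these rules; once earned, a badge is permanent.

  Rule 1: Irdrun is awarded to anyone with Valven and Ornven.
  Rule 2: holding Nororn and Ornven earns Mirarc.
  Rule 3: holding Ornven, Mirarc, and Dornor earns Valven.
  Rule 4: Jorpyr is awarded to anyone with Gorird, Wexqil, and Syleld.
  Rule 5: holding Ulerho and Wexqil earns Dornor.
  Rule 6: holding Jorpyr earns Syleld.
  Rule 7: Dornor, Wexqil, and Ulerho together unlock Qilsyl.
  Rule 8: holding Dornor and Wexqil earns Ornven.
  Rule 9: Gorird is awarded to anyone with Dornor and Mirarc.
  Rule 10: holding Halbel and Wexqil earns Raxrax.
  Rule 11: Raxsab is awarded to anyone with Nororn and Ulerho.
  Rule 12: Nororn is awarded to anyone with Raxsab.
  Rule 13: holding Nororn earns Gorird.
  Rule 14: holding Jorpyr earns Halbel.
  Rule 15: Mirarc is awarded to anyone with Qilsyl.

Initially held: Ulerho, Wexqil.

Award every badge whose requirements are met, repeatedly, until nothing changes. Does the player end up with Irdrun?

Yes

With Ulerho and Wexqil, Dornor is earned (Rule 5).
With Dornor and Wexqil, Ornven is earned (Rule 8).
With Dornor, Wexqil, and Ulerho, Qilsyl is earned (Rule 7).
With Qilsyl, Mirarc is earned (Rule 15).
With Ornven, Mirarc, and Dornor, Valven is earned (Rule 3).
With Valven and Ornven, Irdrun is earned (Rule 1).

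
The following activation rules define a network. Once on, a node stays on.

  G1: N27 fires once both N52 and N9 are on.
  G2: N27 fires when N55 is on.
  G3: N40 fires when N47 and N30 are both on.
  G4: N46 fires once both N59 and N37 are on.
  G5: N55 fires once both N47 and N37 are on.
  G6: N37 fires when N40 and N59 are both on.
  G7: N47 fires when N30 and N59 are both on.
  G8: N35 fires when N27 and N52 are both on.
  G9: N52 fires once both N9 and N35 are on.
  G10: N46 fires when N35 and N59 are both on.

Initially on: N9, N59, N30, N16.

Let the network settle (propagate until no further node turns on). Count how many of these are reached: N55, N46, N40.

N30 and N59 are on, so N47 fires (G7).
G3: N47 and N30 on → N40 on.
G6: N40 and N59 on → N37 on.
G4: N59 and N37 on → N46 on.
N47 and N37 are on, so N55 fires (G5).
N55: reached.
N46: reached.
N40: reached.
All 3 are reached.

3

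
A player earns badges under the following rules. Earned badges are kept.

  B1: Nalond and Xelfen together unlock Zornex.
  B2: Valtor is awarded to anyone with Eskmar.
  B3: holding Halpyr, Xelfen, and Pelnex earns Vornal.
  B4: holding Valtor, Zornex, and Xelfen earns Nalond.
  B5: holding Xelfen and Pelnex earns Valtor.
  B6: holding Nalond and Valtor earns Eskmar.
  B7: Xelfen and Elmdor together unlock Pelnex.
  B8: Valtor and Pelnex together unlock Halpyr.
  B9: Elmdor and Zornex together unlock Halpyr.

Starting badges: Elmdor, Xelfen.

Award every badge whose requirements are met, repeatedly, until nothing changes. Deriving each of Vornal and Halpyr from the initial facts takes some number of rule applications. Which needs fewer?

Halpyr: With Xelfen and Elmdor, Pelnex is earned (B7). With Xelfen and Pelnex, Valtor is earned (B5). With Valtor and Pelnex, Halpyr is earned (B8). [3 rule applications]
Vornal: With Xelfen and Elmdor, Pelnex is earned (B7). With Xelfen and Pelnex, Valtor is earned (B5). With Valtor and Pelnex, Halpyr is earned (B8). With Halpyr, Xelfen, and Pelnex, Vornal is earned (B3). [4 rule applications]
Halpyr needs fewer.

Halpyr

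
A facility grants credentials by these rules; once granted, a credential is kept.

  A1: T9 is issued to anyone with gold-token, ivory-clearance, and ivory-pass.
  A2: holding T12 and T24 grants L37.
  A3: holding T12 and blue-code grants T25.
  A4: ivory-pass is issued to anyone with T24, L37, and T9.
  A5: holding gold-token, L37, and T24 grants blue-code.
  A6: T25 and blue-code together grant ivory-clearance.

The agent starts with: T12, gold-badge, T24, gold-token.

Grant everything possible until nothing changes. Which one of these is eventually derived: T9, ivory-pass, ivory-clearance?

ivory-clearance

Holding T12 and T24 grants L37 (A2).
Holding gold-token, L37, and T24 grants blue-code (A5).
Holding T12 and blue-code grants T25 (A3).
Holding T25 and blue-code grants ivory-clearance (A6).
ivory-pass would need T24, L37, and T9 (A4), but T9 is never granted. T9 would need gold-token, ivory-clearance, and ivory-pass (A1), but ivory-pass is never granted.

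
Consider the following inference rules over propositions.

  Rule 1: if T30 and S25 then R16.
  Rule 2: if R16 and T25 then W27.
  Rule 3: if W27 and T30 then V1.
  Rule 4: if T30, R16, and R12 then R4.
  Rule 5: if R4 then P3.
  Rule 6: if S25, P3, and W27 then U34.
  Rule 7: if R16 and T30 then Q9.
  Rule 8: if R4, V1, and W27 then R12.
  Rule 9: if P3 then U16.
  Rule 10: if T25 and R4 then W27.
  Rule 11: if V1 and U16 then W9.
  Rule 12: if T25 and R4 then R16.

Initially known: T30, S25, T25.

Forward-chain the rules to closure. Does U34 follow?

U34 would need S25, P3, and W27 (Rule 6), but P3 is never established.

No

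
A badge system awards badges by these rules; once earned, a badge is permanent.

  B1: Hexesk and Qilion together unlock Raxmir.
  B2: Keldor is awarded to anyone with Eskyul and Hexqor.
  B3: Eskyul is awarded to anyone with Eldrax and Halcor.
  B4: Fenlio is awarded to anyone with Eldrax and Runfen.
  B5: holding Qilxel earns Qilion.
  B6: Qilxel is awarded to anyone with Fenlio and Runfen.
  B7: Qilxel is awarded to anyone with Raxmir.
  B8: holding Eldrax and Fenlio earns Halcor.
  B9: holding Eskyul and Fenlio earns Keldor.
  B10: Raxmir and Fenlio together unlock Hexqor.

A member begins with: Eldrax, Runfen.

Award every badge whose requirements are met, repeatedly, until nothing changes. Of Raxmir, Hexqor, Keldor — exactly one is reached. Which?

With Eldrax and Runfen, Fenlio is earned (B4).
With Eldrax and Fenlio, Halcor is earned (B8).
With Eldrax and Halcor, Eskyul is earned (B3).
With Eskyul and Fenlio, Keldor is earned (B9).
Raxmir would need Hexesk and Qilion (B1), but Hexesk is never earned. Hexqor would need Raxmir and Fenlio (B10), but Raxmir is never earned.

Keldor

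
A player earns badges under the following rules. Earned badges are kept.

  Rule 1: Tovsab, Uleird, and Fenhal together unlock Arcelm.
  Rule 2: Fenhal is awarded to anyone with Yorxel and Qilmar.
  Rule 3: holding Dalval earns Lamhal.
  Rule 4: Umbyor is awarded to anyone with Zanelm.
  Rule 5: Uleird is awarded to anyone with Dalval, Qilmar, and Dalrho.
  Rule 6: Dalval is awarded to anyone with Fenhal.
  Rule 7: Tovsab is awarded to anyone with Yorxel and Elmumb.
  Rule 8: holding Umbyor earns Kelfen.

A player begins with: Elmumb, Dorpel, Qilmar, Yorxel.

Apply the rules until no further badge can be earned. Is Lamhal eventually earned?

With Yorxel and Qilmar, Fenhal is earned (Rule 2).
With Fenhal, Dalval is earned (Rule 6).
With Dalval, Lamhal is earned (Rule 3).

Yes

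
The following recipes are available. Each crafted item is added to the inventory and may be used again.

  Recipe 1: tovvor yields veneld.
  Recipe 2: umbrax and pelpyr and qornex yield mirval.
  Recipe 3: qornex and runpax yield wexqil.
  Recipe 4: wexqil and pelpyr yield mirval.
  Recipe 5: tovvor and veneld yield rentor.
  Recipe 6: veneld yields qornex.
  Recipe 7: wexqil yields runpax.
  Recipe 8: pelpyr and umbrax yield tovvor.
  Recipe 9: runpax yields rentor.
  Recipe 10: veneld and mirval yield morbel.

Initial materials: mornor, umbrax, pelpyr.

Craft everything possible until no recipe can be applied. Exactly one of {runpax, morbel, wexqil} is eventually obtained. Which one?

pelpyr and umbrax → tovvor (Recipe 8).
tovvor → veneld (Recipe 1).
veneld → qornex (Recipe 6).
Using Recipe 2, umbrax, pelpyr, and qornex make mirval.
Using Recipe 10, veneld and mirval make morbel.
runpax would need wexqil (Recipe 7), but wexqil is never obtained. wexqil would need qornex and runpax (Recipe 3), but runpax is never obtained.

morbel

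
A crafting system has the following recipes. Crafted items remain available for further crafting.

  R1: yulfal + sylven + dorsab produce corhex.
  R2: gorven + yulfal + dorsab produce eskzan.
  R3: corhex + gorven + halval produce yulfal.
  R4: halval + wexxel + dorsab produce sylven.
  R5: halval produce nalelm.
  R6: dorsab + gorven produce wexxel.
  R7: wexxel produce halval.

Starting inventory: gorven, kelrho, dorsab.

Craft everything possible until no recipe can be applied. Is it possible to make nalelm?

Using R6, dorsab and gorven make wexxel.
Using R7, wexxel makes halval.
Using R5, halval makes nalelm.

Yes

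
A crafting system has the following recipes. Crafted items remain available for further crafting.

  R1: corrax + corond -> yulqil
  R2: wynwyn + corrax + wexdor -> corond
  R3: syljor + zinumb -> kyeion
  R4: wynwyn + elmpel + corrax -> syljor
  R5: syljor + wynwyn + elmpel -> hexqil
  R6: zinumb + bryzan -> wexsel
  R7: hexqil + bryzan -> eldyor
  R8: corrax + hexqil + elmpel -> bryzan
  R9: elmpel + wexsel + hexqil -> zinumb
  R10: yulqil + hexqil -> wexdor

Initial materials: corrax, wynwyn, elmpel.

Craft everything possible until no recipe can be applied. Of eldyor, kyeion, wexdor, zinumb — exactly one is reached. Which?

eldyor

wynwyn + elmpel + corrax -> syljor (R4).
Using R5, syljor, wynwyn, and elmpel make hexqil.
corrax + hexqil + elmpel -> bryzan (R8).
Using R7, hexqil and bryzan make eldyor.
wexdor would need yulqil and hexqil (R10), but yulqil is never obtained. zinumb would need elmpel, wexsel, and hexqil (R9), but wexsel is never obtained. kyeion would need syljor and zinumb (R3), but zinumb is never obtained.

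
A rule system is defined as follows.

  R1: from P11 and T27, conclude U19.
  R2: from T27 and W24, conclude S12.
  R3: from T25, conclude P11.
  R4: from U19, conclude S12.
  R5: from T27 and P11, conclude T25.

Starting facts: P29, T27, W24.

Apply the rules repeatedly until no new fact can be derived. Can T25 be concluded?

No

T25 would need T27 and P11 (R5), but P11 is never established.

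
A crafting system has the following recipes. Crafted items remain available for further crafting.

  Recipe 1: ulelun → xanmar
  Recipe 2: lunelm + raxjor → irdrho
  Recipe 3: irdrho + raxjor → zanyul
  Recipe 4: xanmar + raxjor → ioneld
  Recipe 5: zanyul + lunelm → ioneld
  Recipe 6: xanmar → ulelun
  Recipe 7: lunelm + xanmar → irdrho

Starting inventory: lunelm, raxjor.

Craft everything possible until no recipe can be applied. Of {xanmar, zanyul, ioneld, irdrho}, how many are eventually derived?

3

lunelm + raxjor → irdrho (Recipe 2).
Using Recipe 3, irdrho and raxjor make zanyul.
zanyul + lunelm → ioneld (Recipe 5).
xanmar would need ulelun (Recipe 1), but ulelun is never obtained.
zanyul: reached.
ioneld: reached.
irdrho: reached.
Reached: zanyul, ioneld, and irdrho — 3 of the 4.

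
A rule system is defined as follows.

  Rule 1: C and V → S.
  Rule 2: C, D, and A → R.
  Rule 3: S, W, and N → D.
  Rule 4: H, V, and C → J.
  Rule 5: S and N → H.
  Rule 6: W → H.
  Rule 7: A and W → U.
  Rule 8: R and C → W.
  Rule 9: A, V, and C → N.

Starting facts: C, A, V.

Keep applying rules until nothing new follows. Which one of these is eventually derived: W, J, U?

J

C and V hold, so S follows (Rule 1).
From A, V, and C, Rule 9 gives N.
From S and N, Rule 5 gives H.
H, V, and C hold, so J follows (Rule 4).
U would need A and W (Rule 7), but W is never established. W would need R and C (Rule 8), but R is never established.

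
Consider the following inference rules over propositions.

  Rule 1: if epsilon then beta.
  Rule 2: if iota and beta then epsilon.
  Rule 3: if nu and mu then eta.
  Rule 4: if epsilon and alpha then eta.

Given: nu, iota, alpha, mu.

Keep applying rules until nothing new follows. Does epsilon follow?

No

epsilon would need iota and beta (Rule 2), but beta is never established.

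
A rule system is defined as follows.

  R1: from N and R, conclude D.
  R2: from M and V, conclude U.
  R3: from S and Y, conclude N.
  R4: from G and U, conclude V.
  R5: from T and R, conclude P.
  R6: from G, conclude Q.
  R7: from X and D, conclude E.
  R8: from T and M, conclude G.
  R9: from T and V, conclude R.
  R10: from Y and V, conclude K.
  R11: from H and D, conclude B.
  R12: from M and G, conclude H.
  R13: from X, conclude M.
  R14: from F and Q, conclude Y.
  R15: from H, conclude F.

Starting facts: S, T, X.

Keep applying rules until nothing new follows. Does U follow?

U would need M and V (R2), but V is never established.

No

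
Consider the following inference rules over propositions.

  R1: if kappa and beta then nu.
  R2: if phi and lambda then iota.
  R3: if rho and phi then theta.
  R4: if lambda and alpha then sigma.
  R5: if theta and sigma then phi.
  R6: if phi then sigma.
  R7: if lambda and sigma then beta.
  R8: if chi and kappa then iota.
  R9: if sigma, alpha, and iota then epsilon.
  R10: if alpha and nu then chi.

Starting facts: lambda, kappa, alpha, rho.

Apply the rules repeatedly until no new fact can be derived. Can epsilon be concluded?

From lambda and alpha, R4 gives sigma.
lambda and sigma hold, so beta follows (R7).
kappa and beta hold, so nu follows (R1).
From alpha and nu, R10 gives chi.
chi and kappa hold, so iota follows (R8).
From sigma, alpha, and iota, R9 gives epsilon.

Yes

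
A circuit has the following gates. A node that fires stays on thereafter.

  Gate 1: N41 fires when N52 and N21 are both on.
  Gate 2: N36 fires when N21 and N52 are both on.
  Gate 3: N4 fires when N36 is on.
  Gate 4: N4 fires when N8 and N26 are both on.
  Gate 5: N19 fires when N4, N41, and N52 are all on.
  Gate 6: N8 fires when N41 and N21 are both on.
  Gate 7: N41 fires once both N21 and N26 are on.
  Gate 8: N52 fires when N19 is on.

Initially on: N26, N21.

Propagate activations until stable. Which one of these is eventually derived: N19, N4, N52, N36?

N21 and N26 are on, so N41 fires (Gate 7).
N41 and N21 are on, so N8 fires (Gate 6).
Gate 4: N8 and N26 on → N4 on.
N36 would need N21 and N52 (Gate 2), but N52 never turns on. N52 would need N19 (Gate 8), but N19 never turns on. N19 would need N4, N41, and N52 (Gate 5), but N52 never turns on.

N4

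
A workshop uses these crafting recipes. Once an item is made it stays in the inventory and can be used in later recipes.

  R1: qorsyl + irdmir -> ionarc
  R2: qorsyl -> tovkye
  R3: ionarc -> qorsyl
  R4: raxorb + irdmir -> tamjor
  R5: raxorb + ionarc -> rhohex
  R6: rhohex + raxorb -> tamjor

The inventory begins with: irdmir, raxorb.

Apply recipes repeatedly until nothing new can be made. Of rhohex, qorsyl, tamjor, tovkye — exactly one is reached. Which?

raxorb + irdmir -> tamjor (R4).
rhohex would need raxorb and ionarc (R5), but ionarc is never obtained. qorsyl would need ionarc (R3), but ionarc is never obtained. tovkye would need qorsyl (R2), but qorsyl is never obtained.

tamjor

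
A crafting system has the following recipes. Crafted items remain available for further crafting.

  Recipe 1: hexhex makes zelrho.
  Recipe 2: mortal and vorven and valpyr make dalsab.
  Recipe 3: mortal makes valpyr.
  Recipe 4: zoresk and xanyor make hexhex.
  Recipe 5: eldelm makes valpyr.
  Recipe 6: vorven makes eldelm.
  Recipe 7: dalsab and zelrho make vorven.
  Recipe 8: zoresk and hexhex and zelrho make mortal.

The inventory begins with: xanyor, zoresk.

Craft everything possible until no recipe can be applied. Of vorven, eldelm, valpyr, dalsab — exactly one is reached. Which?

zoresk and xanyor → hexhex (Recipe 4).
Using Recipe 1, hexhex makes zelrho.
zoresk and hexhex and zelrho → mortal (Recipe 8).
mortal → valpyr (Recipe 3).
eldelm would need vorven (Recipe 6), but vorven is never obtained. vorven would need dalsab and zelrho (Recipe 7), but dalsab is never obtained. dalsab would need mortal, vorven, and valpyr (Recipe 2), but vorven is never obtained.

valpyr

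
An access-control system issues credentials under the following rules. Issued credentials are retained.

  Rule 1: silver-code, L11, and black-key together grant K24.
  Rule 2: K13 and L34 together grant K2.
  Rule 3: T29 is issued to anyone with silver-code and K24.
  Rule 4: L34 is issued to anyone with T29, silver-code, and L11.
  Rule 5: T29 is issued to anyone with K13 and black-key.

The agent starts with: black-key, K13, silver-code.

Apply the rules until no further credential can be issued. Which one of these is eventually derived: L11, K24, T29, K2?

Holding K13 and black-key grants T29 (Rule 5).
K24 would need silver-code, L11, and black-key (Rule 1), but L11 is never granted. K2 would need K13 and L34 (Rule 2), but L34 is never granted. No rule produces L11, and it is not given.

T29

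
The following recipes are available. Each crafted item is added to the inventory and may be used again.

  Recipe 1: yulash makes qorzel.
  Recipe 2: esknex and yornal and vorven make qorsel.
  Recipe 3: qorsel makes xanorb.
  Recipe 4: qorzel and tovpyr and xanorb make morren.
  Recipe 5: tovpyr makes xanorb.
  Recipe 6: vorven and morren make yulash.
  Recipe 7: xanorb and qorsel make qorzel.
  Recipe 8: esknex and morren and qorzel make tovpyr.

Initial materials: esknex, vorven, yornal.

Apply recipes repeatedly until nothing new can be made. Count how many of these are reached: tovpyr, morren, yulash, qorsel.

1

esknex and yornal and vorven → qorsel (Recipe 2).
tovpyr would need esknex, morren, and qorzel (Recipe 8), but morren is never obtained.
morren would need qorzel, tovpyr, and xanorb (Recipe 4), but tovpyr is never obtained.
yulash would need vorven and morren (Recipe 6), but morren is never obtained.
qorsel: reached.
Reached: qorsel — 1 of the 4.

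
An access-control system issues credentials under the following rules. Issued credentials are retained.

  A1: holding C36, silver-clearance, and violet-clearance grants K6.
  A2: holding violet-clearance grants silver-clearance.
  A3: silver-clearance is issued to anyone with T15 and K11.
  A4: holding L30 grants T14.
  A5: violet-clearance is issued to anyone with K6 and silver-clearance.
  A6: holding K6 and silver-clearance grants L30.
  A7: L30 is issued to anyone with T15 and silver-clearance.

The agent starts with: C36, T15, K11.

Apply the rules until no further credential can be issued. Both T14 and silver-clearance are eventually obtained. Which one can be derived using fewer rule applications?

silver-clearance: Holding T15 and K11 grants silver-clearance (A3). [1 rule application]
T14: Holding T15 and K11 grants silver-clearance (A3). Holding T15 and silver-clearance grants L30 (A7). Holding L30 grants T14 (A4). [3 rule applications]
silver-clearance needs fewer.

silver-clearance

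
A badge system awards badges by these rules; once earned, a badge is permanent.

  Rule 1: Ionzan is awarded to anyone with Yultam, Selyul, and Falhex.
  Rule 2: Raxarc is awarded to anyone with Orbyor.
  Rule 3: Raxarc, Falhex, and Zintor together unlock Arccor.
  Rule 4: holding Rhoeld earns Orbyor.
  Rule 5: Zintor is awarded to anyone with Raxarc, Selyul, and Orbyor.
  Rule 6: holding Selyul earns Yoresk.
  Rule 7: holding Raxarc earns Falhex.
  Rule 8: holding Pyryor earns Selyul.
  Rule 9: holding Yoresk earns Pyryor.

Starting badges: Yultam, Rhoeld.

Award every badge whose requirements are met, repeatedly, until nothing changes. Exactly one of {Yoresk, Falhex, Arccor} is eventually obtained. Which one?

With Rhoeld, Orbyor is earned (Rule 4).
With Orbyor, Raxarc is earned (Rule 2).
With Raxarc, Falhex is earned (Rule 7).
Arccor would need Raxarc, Falhex, and Zintor (Rule 3), but Zintor is never earned. Yoresk would need Selyul (Rule 6), but Selyul is never earned.

Falhex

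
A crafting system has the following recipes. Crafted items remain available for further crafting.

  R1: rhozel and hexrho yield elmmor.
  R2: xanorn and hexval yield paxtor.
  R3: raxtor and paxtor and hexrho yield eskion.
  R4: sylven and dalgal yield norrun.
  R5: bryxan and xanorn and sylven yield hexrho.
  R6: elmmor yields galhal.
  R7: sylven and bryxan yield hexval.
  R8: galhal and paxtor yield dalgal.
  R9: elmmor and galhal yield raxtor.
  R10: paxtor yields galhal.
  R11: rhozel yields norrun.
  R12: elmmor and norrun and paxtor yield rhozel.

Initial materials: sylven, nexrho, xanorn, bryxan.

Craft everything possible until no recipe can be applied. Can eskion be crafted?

eskion would need raxtor, paxtor, and hexrho (R3), but raxtor is never obtained.

No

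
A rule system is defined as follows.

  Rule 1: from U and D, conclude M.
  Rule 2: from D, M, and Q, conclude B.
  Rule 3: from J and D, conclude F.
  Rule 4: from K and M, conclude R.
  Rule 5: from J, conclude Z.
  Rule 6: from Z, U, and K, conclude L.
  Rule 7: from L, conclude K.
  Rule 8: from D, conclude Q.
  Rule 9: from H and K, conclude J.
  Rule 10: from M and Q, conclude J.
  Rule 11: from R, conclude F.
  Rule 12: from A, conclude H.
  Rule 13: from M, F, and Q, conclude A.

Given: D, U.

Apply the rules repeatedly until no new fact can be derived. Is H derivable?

Yes

U and D hold, so M follows (Rule 1).
From D, Rule 8 gives Q.
From M and Q, Rule 10 gives J.
J and D hold, so F follows (Rule 3).
M, F, and Q hold, so A follows (Rule 13).
A holds, so H follows (Rule 12).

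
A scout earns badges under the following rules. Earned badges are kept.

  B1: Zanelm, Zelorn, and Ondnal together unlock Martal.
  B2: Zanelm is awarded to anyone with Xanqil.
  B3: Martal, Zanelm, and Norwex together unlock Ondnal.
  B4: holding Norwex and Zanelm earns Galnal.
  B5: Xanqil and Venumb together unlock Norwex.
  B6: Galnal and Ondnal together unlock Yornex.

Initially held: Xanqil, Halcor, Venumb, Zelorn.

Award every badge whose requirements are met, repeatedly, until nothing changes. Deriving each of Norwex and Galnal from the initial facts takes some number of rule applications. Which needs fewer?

Norwex: With Xanqil and Venumb, Norwex is earned (B5). [1 rule application]
Galnal: With Xanqil and Venumb, Norwex is earned (B5). With Xanqil, Zanelm is earned (B2). With Norwex and Zanelm, Galnal is earned (B4). [3 rule applications]
Norwex needs fewer.

Norwex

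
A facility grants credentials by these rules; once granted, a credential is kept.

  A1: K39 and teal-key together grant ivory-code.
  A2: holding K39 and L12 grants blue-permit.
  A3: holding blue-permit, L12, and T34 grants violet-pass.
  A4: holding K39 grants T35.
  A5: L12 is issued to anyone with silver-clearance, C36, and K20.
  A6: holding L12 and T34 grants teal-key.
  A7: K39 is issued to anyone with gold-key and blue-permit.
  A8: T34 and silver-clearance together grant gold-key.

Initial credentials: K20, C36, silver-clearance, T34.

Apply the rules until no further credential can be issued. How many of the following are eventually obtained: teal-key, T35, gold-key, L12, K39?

3

Holding silver-clearance, C36, and K20 grants L12 (A5).
Holding T34 and silver-clearance grants gold-key (A8).
Holding L12 and T34 grants teal-key (A6).
teal-key: reached.
T35 would need K39 (A4), but K39 is never granted.
gold-key: reached.
L12: reached.
K39 would need gold-key and blue-permit (A7), but blue-permit is never granted.
Reached: teal-key, gold-key, and L12 — 3 of the 5.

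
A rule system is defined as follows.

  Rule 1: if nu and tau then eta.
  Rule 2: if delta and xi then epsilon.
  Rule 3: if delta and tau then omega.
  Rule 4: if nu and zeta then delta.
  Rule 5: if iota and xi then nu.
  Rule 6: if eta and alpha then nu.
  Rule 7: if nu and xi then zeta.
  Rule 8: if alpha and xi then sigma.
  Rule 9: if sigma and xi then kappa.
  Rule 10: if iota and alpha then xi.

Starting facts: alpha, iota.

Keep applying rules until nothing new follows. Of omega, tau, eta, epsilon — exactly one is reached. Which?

From iota and alpha, Rule 10 gives xi.
iota and xi hold, so nu follows (Rule 5).
nu and xi hold, so zeta follows (Rule 7).
From nu and zeta, Rule 4 gives delta.
delta and xi hold, so epsilon follows (Rule 2).
No rule produces tau, and it is not given. omega would need delta and tau (Rule 3), but tau is never established. eta would need nu and tau (Rule 1), but tau is never established.

epsilon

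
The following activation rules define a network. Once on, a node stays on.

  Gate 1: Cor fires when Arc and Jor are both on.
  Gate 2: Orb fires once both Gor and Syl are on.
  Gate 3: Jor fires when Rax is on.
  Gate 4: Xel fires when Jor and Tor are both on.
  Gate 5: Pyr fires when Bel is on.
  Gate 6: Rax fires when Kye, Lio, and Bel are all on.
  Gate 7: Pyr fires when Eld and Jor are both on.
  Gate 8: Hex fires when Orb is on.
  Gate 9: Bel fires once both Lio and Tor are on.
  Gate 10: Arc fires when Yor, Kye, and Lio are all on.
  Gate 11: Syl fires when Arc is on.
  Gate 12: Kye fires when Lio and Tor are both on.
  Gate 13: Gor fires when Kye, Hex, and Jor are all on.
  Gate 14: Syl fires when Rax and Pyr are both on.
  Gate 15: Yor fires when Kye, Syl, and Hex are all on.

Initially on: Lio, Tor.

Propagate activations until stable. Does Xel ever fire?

Yes

Gate 9: Lio and Tor on → Bel on.
Gate 12: Lio and Tor on → Kye on.
Kye, Lio, and Bel are on, so Rax fires (Gate 6).
Rax is on, so Jor fires (Gate 3).
Jor and Tor are on, so Xel fires (Gate 4).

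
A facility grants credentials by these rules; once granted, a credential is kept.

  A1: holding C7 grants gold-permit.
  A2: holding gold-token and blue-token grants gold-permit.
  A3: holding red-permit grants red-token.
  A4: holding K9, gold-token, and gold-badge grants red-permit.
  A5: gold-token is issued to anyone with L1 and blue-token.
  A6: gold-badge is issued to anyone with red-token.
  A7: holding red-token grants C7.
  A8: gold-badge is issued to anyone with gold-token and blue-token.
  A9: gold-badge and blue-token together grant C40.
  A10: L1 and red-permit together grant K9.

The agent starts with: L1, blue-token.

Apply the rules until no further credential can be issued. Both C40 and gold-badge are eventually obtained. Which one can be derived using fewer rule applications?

gold-badge

gold-badge: Holding L1 and blue-token grants gold-token (A5). Holding gold-token and blue-token grants gold-badge (A8). [2 rule applications]
C40: Holding L1 and blue-token grants gold-token (A5). Holding gold-token and blue-token grants gold-badge (A8). Holding gold-badge and blue-token grants C40 (A9). [3 rule applications]
gold-badge needs fewer.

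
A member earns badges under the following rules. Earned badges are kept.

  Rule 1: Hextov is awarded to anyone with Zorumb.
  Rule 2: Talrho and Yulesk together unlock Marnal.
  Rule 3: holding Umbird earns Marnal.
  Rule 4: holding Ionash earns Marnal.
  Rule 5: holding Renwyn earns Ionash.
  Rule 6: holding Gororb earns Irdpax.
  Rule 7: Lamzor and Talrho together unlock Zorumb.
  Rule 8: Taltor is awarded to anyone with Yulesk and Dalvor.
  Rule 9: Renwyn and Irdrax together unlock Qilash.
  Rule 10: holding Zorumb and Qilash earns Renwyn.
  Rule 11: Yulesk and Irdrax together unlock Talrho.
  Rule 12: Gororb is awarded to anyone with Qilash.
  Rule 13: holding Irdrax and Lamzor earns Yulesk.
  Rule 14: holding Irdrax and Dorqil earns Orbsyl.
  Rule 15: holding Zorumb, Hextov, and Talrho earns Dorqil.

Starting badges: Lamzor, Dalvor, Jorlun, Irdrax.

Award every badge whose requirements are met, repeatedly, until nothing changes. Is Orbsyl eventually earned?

Yes

With Irdrax and Lamzor, Yulesk is earned (Rule 13).
With Yulesk and Irdrax, Talrho is earned (Rule 11).
With Lamzor and Talrho, Zorumb is earned (Rule 7).
With Zorumb, Hextov is earned (Rule 1).
With Zorumb, Hextov, and Talrho, Dorqil is earned (Rule 15).
With Irdrax and Dorqil, Orbsyl is earned (Rule 14).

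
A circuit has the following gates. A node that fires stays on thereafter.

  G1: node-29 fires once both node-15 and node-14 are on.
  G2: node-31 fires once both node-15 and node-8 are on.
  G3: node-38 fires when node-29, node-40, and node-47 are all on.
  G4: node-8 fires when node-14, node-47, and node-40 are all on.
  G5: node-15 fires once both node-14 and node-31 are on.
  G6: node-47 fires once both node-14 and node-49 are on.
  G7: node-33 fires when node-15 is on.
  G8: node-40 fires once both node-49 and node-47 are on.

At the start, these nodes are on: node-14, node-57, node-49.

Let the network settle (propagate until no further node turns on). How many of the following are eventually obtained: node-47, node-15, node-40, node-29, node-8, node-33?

G6: node-14 and node-49 on → node-47 on.
G8: node-49 and node-47 on → node-40 on.
node-14, node-47, and node-40 are on, so node-8 fires (G4).
node-47: reached.
node-15 would need node-14 and node-31 (G5), but node-31 never turns on.
node-40: reached.
node-29 would need node-15 and node-14 (G1), but node-15 never turns on.
node-8: reached.
node-33 would need node-15 (G7), but node-15 never turns on.
Reached: node-47, node-40, and node-8 — 3 of the 6.

3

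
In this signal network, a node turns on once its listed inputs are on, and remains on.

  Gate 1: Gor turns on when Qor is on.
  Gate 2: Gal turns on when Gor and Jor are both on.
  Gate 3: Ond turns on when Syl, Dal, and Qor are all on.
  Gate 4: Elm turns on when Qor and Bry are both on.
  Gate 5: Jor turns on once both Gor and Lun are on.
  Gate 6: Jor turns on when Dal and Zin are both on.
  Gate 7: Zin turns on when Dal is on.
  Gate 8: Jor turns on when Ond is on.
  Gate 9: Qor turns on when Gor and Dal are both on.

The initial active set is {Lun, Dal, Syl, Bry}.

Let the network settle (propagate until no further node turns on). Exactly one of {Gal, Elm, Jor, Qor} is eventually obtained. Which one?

Jor

Gate 7: Dal on → Zin on.
Gate 6: Dal and Zin on → Jor on.
Elm would need Qor and Bry (Gate 4), but Qor never turns on. Gal would need Gor and Jor (Gate 2), but Gor never turns on. Qor would need Gor and Dal (Gate 9), but Gor never turns on.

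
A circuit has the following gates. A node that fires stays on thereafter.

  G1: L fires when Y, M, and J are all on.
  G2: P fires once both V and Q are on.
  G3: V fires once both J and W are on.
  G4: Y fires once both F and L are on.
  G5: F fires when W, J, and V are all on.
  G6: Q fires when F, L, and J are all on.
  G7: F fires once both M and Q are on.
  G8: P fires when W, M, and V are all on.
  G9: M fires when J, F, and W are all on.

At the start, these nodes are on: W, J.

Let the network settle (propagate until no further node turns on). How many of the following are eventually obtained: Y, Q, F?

G3: J and W on → V on.
W, J, and V are on, so F fires (G5).
Y would need F and L (G4), but L never turns on.
Q would need F, L, and J (G6), but L never turns on.
F: reached.
Reached: F — 1 of the 3.

1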